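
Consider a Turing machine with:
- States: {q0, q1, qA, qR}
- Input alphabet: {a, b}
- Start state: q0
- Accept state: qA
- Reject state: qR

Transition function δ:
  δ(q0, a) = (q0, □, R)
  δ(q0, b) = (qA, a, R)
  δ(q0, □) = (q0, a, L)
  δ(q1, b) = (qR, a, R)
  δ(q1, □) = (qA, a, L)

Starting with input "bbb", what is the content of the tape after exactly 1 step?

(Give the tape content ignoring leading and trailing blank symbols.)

Execution trace:
Initial: [q0]bbb
Step 1: δ(q0, b) = (qA, a, R) → a[qA]bb

The machine reaches the accept state qA and halts.

After 1 step, the tape (ignoring leading/trailing blanks) is: abb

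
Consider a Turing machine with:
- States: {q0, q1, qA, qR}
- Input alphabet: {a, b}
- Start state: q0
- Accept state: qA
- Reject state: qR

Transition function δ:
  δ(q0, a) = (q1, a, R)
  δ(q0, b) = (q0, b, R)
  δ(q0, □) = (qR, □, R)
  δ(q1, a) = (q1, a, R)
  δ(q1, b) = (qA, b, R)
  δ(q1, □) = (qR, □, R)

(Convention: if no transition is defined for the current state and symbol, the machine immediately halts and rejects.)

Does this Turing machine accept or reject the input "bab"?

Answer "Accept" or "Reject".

Execution trace:
Initial: [q0]bab
Step 1: δ(q0, b) = (q0, b, R) → b[q0]ab
Step 2: δ(q0, a) = (q1, a, R) → ba[q1]b
Step 3: δ(q1, b) = (qA, b, R) → bab[qA]□

The machine reaches the accept state qA and halts.

Answer: Accept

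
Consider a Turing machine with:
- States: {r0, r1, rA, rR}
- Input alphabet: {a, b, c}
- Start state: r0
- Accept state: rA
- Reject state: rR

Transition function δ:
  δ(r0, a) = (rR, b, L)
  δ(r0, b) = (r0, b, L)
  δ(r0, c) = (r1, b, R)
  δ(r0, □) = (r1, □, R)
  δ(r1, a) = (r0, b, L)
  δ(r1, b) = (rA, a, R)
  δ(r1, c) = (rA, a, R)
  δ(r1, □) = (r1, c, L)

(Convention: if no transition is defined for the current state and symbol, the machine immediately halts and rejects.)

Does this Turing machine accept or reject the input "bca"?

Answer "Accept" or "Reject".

Execution trace:
Initial: [r0]bca
Step 1: δ(r0, b) = (r0, b, L) → [r0]□bca
Step 2: δ(r0, □) = (r1, □, R) → □[r1]bca
Step 3: δ(r1, b) = (rA, a, R) → □a[rA]ca

The machine reaches the accept state rA and halts.

Answer: Accept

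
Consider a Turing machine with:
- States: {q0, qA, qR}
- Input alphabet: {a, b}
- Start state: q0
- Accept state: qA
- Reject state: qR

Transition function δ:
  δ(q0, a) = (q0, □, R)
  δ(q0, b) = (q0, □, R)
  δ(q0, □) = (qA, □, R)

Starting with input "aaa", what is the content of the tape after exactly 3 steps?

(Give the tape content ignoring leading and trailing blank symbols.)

Execution trace:
Initial: [q0]aaa
Step 1: δ(q0, a) = (q0, □, R) → □[q0]aa
Step 2: δ(q0, a) = (q0, □, R) → □□[q0]a
Step 3: δ(q0, a) = (q0, □, R) → □□□[q0]□

After 3 steps, the tape (ignoring leading/trailing blanks) is: □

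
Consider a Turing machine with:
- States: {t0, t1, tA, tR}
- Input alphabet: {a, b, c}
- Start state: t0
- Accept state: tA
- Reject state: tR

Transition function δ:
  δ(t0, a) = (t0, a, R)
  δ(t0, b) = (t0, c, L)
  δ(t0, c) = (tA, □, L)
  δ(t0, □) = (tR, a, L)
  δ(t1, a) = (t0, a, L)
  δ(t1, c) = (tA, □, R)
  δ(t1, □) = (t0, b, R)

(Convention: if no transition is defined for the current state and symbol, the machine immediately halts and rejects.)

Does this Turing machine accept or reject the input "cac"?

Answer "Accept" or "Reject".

Execution trace:
Initial: [t0]cac
Step 1: δ(t0, c) = (tA, □, L) → [tA]□□ac

The machine reaches the accept state tA and halts.

Answer: Accept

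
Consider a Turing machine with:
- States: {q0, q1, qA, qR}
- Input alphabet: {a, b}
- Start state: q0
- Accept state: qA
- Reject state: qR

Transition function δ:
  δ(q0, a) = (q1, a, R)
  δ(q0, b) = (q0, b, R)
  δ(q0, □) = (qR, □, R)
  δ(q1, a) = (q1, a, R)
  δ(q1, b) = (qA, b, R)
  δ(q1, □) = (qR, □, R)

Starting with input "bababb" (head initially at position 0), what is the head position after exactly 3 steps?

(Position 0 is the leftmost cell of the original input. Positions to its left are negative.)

Execution trace (head position shown):
Step 0: [q0]bababb  (head at position 0)
Step 1: move right → b[q0]ababb  (head at position 1)
Step 2: move right → ba[q1]babb  (head at position 2)
Step 3: move right → bab[qA]abb  (head at position 3)

After 3 steps, the head is at position 3.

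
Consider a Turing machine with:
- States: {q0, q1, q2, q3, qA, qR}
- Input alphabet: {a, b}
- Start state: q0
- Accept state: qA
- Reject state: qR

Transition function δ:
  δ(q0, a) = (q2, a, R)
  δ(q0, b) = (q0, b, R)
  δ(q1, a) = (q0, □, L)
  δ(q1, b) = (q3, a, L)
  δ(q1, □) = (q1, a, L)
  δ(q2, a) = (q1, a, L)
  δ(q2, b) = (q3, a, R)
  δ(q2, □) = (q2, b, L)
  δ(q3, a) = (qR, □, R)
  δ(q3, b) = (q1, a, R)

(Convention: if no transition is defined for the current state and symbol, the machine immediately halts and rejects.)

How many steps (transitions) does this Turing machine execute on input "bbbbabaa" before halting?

Execution trace:
Initial: [q0]bbbbabaa
Step 1: δ(q0, b) = (q0, b, R) → b[q0]bbbabaa
Step 2: δ(q0, b) = (q0, b, R) → bb[q0]bbabaa
Step 3: δ(q0, b) = (q0, b, R) → bbb[q0]babaa
Step 4: δ(q0, b) = (q0, b, R) → bbbb[q0]abaa
Step 5: δ(q0, a) = (q2, a, R) → bbbba[q2]baa
Step 6: δ(q2, b) = (q3, a, R) → bbbbaa[q3]aa
Step 7: δ(q3, a) = (qR, □, R) → bbbbaa□[qR]a

The machine reaches the reject state qR and halts.

The machine executed 7 steps before halting.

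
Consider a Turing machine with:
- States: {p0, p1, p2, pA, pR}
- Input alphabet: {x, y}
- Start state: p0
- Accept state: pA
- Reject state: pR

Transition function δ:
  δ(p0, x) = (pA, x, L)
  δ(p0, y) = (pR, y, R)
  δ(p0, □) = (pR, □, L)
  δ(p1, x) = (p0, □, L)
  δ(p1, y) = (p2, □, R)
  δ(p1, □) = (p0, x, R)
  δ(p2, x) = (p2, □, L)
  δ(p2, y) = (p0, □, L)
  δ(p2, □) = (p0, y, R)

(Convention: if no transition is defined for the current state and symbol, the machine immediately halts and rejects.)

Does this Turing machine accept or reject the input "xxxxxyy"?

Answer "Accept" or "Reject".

Execution trace:
Initial: [p0]xxxxxyy
Step 1: δ(p0, x) = (pA, x, L) → [pA]□xxxxxyy

The machine reaches the accept state pA and halts.

Answer: Accept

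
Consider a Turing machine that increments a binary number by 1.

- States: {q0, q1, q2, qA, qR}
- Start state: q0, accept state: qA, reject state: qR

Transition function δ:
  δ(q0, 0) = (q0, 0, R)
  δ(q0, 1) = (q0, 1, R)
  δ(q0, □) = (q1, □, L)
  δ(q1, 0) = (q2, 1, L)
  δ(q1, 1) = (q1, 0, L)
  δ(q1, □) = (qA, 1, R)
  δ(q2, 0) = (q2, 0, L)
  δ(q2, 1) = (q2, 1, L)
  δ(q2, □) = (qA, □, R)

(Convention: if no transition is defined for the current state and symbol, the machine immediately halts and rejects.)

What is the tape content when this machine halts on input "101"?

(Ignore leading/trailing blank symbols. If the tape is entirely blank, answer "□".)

Execution trace:
Initial: [q0]101
Step 1: δ(q0, 1) = (q0, 1, R) → 1[q0]01
Step 2: δ(q0, 0) = (q0, 0, R) → 10[q0]1
Step 3: δ(q0, 1) = (q0, 1, R) → 101[q0]□
Step 4: δ(q0, □) = (q1, □, L) → 10[q1]1□
Step 5: δ(q1, 1) = (q1, 0, L) → 1[q1]00□
Step 6: δ(q1, 0) = (q2, 1, L) → [q2]110□
Step 7: δ(q2, 1) = (q2, 1, L) → [q2]□110□
Step 8: δ(q2, □) = (qA, □, R) → □[qA]110□

The machine reaches the accept state qA and halts.

Final tape (ignoring leading/trailing blanks): 110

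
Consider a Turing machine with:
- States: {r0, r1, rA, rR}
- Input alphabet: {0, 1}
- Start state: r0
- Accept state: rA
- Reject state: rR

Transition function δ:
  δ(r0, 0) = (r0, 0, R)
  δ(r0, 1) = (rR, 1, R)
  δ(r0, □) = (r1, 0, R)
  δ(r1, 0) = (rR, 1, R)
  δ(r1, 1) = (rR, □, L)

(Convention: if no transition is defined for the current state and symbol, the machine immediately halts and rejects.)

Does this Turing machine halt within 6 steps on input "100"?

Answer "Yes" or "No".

Execution trace:
Initial: [r0]100
Step 1: δ(r0, 1) = (rR, 1, R) → 1[rR]00

The machine reaches the reject state rR and halts.
The machine halted after 1 step (within the 6-step bound).

Answer: Yes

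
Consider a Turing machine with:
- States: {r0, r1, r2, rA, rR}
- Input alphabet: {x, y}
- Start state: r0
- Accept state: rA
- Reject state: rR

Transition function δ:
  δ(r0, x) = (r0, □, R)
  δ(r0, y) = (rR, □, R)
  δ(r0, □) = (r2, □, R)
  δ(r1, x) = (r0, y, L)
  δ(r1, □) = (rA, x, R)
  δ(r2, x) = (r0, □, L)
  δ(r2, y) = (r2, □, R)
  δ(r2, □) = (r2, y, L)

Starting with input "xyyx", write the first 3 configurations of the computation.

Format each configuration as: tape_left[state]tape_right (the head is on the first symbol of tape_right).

Transitions applied:
Step 1: δ(r0, x) = (r0, □, R)
Step 2: δ(r0, y) = (rR, □, R)

The first 3 configurations are:
[r0]xyyx ⊢ □[r0]yyx ⊢ □□[rR]yx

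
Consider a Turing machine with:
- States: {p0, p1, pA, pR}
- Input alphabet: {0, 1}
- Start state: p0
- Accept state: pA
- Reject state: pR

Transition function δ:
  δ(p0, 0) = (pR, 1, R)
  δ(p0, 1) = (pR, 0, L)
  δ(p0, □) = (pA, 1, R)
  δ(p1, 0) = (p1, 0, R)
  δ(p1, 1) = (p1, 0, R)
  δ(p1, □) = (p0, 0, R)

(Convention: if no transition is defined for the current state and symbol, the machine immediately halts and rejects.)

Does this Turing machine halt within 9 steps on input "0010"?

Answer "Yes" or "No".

Execution trace:
Initial: [p0]0010
Step 1: δ(p0, 0) = (pR, 1, R) → 1[pR]010

The machine reaches the reject state pR and halts.
The machine halted after 1 step (within the 9-step bound).

Answer: Yes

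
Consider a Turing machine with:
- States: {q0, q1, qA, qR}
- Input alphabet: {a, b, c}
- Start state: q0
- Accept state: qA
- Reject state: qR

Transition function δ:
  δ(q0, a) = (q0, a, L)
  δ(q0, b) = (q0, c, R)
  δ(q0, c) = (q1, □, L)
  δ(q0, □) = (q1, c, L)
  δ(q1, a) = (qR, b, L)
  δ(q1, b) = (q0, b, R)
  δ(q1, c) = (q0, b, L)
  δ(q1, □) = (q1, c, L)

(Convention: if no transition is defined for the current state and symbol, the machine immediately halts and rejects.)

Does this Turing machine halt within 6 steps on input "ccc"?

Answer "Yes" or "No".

Execution trace:
Initial: [q0]ccc
Step 1: δ(q0, c) = (q1, □, L) → [q1]□□cc
Step 2: δ(q1, □) = (q1, c, L) → [q1]□c□cc
Step 3: δ(q1, □) = (q1, c, L) → [q1]□cc□cc
Step 4: δ(q1, □) = (q1, c, L) → [q1]□ccc□cc
Step 5: δ(q1, □) = (q1, c, L) → [q1]□cccc□cc
Step 6: δ(q1, □) = (q1, c, L) → [q1]□ccccc□cc

The machine has not reached a halting state after 6 steps.
The machine did not halt within the 6-step bound.

Answer: No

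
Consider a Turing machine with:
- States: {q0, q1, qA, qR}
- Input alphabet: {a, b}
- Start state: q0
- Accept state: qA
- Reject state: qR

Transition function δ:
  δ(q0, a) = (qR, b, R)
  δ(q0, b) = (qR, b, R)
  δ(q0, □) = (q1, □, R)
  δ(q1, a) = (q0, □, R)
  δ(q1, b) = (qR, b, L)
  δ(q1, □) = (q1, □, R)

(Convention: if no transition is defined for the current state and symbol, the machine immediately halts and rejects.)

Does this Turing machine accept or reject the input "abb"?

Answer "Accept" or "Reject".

Execution trace:
Initial: [q0]abb
Step 1: δ(q0, a) = (qR, b, R) → b[qR]bb

The machine reaches the reject state qR and halts.

Answer: Reject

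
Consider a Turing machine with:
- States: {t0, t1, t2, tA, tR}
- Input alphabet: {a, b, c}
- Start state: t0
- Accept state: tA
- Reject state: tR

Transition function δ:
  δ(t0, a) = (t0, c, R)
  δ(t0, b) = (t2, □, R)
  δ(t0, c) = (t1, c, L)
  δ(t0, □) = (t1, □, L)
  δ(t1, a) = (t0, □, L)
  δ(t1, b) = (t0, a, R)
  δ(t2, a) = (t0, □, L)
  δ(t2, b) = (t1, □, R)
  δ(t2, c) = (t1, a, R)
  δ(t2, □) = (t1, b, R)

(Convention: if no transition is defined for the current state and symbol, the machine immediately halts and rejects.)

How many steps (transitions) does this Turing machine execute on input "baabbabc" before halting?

Execution trace:
Initial: [t0]baabbabc
Step 1: δ(t0, b) = (t2, □, R) → □[t2]aabbabc
Step 2: δ(t2, a) = (t0, □, L) → [t0]□□abbabc
Step 3: δ(t0, □) = (t1, □, L) → [t1]□□□abbabc

No transition is defined for δ(t1, □). By convention the machine halts and rejects.

The machine executed 3 steps before halting.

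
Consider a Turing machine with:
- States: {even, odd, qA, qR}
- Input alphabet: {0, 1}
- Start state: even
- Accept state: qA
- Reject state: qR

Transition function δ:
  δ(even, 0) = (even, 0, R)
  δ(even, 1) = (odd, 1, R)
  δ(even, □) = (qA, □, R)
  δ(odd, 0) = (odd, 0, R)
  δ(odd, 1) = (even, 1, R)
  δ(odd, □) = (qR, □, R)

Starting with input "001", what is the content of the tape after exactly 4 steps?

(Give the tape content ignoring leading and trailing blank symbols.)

Execution trace:
Initial: [even]001
Step 1: δ(even, 0) = (even, 0, R) → 0[even]01
Step 2: δ(even, 0) = (even, 0, R) → 00[even]1
Step 3: δ(even, 1) = (odd, 1, R) → 001[odd]□
Step 4: δ(odd, □) = (qR, □, R) → 001□[qR]□

The machine reaches the reject state qR and halts.

After 4 steps, the tape (ignoring leading/trailing blanks) is: 001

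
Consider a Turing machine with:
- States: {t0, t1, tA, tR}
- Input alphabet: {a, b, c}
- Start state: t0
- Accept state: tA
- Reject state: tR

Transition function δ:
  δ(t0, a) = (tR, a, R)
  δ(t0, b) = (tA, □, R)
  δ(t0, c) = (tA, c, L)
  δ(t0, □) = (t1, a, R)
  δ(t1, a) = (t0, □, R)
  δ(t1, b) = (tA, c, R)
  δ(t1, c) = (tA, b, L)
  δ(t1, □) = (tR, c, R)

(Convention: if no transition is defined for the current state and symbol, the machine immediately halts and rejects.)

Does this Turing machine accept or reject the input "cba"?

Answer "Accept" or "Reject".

Execution trace:
Initial: [t0]cba
Step 1: δ(t0, c) = (tA, c, L) → [tA]□cba

The machine reaches the accept state tA and halts.

Answer: Accept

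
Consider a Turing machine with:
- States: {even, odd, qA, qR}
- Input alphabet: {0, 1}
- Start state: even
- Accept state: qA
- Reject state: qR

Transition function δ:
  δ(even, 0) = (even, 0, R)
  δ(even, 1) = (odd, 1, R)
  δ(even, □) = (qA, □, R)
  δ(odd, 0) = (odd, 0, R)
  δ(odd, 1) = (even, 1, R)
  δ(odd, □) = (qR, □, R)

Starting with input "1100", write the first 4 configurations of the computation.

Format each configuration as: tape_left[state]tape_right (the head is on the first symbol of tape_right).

Transitions applied:
Step 1: δ(even, 1) = (odd, 1, R)
Step 2: δ(odd, 1) = (even, 1, R)
Step 3: δ(even, 0) = (even, 0, R)

The first 4 configurations are:
[even]1100 ⊢ 1[odd]100 ⊢ 11[even]00 ⊢ 110[even]0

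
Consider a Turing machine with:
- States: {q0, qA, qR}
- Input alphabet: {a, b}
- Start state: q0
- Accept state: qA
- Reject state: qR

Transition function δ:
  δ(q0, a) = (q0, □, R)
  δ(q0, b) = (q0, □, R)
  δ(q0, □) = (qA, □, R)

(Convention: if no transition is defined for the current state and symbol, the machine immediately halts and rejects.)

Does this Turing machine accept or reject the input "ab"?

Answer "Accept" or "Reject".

Execution trace:
Initial: [q0]ab
Step 1: δ(q0, a) = (q0, □, R) → □[q0]b
Step 2: δ(q0, b) = (q0, □, R) → □□[q0]□
Step 3: δ(q0, □) = (qA, □, R) → □□□[qA]□

The machine reaches the accept state qA and halts.

Answer: Accept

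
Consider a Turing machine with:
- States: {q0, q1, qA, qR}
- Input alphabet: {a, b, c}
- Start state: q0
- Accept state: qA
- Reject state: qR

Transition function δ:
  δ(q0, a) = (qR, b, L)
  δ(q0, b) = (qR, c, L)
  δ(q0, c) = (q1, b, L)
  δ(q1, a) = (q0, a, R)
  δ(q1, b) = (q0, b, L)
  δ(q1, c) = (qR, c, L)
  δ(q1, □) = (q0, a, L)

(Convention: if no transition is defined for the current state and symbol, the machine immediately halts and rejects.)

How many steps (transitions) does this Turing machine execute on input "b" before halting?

Execution trace:
Initial: [q0]b
Step 1: δ(q0, b) = (qR, c, L) → [qR]□c

The machine reaches the reject state qR and halts.

The machine executed 1 step before halting.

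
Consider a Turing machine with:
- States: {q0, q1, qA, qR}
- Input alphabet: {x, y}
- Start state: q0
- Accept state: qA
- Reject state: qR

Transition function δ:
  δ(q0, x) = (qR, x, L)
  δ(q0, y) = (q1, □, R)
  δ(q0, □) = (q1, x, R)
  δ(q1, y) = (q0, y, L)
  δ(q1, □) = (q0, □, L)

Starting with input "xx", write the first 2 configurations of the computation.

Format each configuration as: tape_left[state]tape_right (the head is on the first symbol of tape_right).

Transitions applied:
Step 1: δ(q0, x) = (qR, x, L)

The first 2 configurations are:
[q0]xx ⊢ [qR]□xx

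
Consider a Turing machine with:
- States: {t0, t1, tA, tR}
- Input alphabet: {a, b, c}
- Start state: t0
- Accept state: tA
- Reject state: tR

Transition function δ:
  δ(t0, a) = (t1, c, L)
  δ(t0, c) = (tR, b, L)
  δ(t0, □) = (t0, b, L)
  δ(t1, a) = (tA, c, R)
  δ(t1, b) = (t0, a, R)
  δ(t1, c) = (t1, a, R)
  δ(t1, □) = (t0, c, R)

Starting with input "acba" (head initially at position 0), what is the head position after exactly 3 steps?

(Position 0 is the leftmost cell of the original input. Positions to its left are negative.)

Execution trace (head position shown):
Step 0: [t0]acba  (head at position 0)
Step 1: move left → [t1]□ccba  (head at position -1)
Step 2: move right → c[t0]ccba  (head at position 0)
Step 3: move left → [tR]cbcba  (head at position -1)

After 3 steps, the head is at position -1.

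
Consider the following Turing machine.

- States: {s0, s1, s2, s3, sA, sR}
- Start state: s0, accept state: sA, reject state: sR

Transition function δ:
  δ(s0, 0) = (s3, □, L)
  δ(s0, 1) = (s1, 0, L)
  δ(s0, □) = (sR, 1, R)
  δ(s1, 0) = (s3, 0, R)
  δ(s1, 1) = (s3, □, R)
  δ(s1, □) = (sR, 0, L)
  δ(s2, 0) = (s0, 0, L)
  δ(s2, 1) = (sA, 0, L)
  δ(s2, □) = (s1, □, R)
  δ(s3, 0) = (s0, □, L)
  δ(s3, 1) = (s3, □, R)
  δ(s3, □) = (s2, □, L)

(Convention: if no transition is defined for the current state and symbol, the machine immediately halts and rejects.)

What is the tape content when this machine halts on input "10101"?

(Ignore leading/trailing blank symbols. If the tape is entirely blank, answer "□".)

Execution trace:
Initial: [s0]10101
Step 1: δ(s0, 1) = (s1, 0, L) → [s1]□00101
Step 2: δ(s1, □) = (sR, 0, L) → [sR]□000101

The machine reaches the reject state sR and halts.

Final tape (ignoring leading/trailing blanks): 000101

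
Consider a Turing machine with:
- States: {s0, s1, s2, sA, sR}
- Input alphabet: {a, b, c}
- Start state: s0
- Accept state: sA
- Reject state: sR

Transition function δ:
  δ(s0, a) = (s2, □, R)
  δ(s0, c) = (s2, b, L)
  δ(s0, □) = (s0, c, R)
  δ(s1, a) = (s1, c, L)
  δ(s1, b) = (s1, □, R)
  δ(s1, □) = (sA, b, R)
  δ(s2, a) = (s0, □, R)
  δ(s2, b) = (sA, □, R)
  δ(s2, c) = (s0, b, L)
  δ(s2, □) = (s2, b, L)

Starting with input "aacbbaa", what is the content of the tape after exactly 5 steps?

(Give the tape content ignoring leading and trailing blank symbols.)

Execution trace:
Initial: [s0]aacbbaa
Step 1: δ(s0, a) = (s2, □, R) → □[s2]acbbaa
Step 2: δ(s2, a) = (s0, □, R) → □□[s0]cbbaa
Step 3: δ(s0, c) = (s2, b, L) → □[s2]□bbbaa
Step 4: δ(s2, □) = (s2, b, L) → [s2]□bbbbaa
Step 5: δ(s2, □) = (s2, b, L) → [s2]□bbbbbaa

After 5 steps, the tape (ignoring leading/trailing blanks) is: bbbbbaa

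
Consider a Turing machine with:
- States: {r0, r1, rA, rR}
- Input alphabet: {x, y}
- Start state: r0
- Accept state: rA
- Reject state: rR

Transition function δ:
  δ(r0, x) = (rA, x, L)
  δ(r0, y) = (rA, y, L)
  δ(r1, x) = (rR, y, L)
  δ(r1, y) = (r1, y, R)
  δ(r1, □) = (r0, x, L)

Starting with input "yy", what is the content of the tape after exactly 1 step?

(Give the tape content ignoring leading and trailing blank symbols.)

Execution trace:
Initial: [r0]yy
Step 1: δ(r0, y) = (rA, y, L) → [rA]□yy

The machine reaches the accept state rA and halts.

After 1 step, the tape (ignoring leading/trailing blanks) is: yy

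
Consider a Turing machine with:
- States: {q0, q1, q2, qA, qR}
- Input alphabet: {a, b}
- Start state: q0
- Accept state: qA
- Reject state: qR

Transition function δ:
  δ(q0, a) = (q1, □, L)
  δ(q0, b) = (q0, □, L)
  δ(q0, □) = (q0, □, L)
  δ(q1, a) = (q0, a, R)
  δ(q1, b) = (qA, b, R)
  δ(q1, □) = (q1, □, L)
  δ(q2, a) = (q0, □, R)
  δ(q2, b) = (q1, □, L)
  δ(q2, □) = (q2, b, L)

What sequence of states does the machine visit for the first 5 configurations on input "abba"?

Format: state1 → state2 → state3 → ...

Execution trace:
Initial: [q0]abba
Step 1: δ(q0, a) = (q1, □, L) → [q1]□□bba
Step 2: δ(q1, □) = (q1, □, L) → [q1]□□□bba
Step 3: δ(q1, □) = (q1, □, L) → [q1]□□□□bba
Step 4: δ(q1, □) = (q1, □, L) → [q1]□□□□□bba

State sequence: q0 → q1 → q1 → q1 → q1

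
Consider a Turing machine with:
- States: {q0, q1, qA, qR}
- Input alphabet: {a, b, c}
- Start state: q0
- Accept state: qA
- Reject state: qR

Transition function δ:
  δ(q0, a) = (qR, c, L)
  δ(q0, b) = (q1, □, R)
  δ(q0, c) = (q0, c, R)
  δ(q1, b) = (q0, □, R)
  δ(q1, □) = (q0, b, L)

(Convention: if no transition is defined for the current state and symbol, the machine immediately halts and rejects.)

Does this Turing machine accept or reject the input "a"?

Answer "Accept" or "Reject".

Execution trace:
Initial: [q0]a
Step 1: δ(q0, a) = (qR, c, L) → [qR]□c

The machine reaches the reject state qR and halts.

Answer: Reject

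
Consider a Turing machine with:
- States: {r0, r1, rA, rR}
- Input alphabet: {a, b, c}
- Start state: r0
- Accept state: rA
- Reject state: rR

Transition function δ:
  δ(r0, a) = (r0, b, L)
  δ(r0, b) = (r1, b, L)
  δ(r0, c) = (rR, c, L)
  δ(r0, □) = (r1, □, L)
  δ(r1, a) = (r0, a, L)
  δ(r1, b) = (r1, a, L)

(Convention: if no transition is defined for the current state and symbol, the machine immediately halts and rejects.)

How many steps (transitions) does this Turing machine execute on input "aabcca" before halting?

Execution trace:
Initial: [r0]aabcca
Step 1: δ(r0, a) = (r0, b, L) → [r0]□babcca
Step 2: δ(r0, □) = (r1, □, L) → [r1]□□babcca

No transition is defined for δ(r1, □). By convention the machine halts and rejects.

The machine executed 2 steps before halting.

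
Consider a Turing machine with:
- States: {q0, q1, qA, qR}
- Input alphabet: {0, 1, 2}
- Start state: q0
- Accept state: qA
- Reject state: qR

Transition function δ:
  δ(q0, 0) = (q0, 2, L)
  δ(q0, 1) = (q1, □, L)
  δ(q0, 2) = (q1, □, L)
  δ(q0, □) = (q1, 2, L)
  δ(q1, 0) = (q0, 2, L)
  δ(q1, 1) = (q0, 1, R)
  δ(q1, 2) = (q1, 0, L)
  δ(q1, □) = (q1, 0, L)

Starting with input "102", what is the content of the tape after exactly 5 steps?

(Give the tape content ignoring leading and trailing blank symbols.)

Execution trace:
Initial: [q0]102
Step 1: δ(q0, 1) = (q1, □, L) → [q1]□□02
Step 2: δ(q1, □) = (q1, 0, L) → [q1]□0□02
Step 3: δ(q1, □) = (q1, 0, L) → [q1]□00□02
Step 4: δ(q1, □) = (q1, 0, L) → [q1]□000□02
Step 5: δ(q1, □) = (q1, 0, L) → [q1]□0000□02

After 5 steps, the tape (ignoring leading/trailing blanks) is: 0000□02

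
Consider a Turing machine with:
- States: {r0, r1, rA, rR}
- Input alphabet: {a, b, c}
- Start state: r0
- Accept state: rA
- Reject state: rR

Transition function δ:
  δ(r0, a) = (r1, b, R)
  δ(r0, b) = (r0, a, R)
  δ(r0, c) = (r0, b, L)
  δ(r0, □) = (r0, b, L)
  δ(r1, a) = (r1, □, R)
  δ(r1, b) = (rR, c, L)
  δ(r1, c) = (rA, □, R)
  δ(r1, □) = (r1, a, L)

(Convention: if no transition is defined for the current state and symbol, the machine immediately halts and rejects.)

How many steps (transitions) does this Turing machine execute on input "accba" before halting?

Execution trace:
Initial: [r0]accba
Step 1: δ(r0, a) = (r1, b, R) → b[r1]ccba
Step 2: δ(r1, c) = (rA, □, R) → b□[rA]cba

The machine reaches the accept state rA and halts.

The machine executed 2 steps before halting.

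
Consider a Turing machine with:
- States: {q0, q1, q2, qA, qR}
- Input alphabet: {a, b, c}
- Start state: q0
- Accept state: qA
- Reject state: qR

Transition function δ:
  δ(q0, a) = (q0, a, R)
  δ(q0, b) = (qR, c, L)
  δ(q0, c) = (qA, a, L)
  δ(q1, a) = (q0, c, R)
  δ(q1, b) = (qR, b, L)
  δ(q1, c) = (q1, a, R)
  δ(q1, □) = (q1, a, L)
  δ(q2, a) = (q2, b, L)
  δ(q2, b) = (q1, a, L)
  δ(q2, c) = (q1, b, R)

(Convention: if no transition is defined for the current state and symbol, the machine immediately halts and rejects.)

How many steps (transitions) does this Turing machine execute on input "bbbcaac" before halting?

Execution trace:
Initial: [q0]bbbcaac
Step 1: δ(q0, b) = (qR, c, L) → [qR]□cbbcaac

The machine reaches the reject state qR and halts.

The machine executed 1 step before halting.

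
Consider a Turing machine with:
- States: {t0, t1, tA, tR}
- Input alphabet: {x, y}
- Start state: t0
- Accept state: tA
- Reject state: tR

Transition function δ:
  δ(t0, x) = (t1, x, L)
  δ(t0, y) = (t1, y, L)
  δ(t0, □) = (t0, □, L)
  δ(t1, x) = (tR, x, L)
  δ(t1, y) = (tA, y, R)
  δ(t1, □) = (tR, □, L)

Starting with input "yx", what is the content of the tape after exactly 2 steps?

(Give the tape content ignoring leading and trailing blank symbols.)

Execution trace:
Initial: [t0]yx
Step 1: δ(t0, y) = (t1, y, L) → [t1]□yx
Step 2: δ(t1, □) = (tR, □, L) → [tR]□□yx

The machine reaches the reject state tR and halts.

After 2 steps, the tape (ignoring leading/trailing blanks) is: yx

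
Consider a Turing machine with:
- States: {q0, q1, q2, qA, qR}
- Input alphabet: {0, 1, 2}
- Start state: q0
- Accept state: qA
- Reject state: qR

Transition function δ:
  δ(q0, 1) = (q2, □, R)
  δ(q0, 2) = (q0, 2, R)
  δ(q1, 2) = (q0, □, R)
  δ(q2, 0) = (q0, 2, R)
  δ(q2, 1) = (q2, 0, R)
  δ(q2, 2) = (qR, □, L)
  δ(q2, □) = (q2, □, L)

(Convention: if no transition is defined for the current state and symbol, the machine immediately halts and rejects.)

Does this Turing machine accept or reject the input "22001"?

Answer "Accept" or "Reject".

Execution trace:
Initial: [q0]22001
Step 1: δ(q0, 2) = (q0, 2, R) → 2[q0]2001
Step 2: δ(q0, 2) = (q0, 2, R) → 22[q0]001

No transition is defined for δ(q0, 0). By convention the machine halts and rejects.

Answer: Reject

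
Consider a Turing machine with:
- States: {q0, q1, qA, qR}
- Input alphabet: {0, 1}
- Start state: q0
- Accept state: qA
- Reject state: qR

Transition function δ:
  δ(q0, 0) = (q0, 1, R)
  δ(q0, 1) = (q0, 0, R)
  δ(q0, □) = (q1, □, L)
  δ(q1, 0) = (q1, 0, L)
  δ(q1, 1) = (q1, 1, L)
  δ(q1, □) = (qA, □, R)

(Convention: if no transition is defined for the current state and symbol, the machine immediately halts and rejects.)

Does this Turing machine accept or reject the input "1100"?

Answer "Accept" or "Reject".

Execution trace:
Initial: [q0]1100
Step 1: δ(q0, 1) = (q0, 0, R) → 0[q0]100
Step 2: δ(q0, 1) = (q0, 0, R) → 00[q0]00
Step 3: δ(q0, 0) = (q0, 1, R) → 001[q0]0
Step 4: δ(q0, 0) = (q0, 1, R) → 0011[q0]□
Step 5: δ(q0, □) = (q1, □, L) → 001[q1]1□
Step 6: δ(q1, 1) = (q1, 1, L) → 00[q1]11□
Step 7: δ(q1, 1) = (q1, 1, L) → 0[q1]011□
Step 8: δ(q1, 0) = (q1, 0, L) → [q1]0011□
Step 9: δ(q1, 0) = (q1, 0, L) → [q1]□0011□
Step 10: δ(q1, □) = (qA, □, R) → □[qA]0011□

The machine reaches the accept state qA and halts.

Answer: Accept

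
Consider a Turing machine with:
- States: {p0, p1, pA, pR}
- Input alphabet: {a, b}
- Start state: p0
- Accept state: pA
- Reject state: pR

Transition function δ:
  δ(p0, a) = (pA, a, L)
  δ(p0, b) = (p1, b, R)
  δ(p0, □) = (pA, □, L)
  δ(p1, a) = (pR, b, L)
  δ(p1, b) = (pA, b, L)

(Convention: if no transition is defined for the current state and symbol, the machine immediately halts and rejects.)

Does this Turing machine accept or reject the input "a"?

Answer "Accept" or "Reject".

Execution trace:
Initial: [p0]a
Step 1: δ(p0, a) = (pA, a, L) → [pA]□a

The machine reaches the accept state pA and halts.

Answer: Accept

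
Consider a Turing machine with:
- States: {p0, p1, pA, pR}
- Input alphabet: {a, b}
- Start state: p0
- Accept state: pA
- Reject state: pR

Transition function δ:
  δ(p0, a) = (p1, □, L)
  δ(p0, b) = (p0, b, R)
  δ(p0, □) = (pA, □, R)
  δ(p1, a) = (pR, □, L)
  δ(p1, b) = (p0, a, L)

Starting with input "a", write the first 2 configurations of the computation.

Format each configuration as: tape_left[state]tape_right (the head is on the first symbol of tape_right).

Transitions applied:
Step 1: δ(p0, a) = (p1, □, L)

The first 2 configurations are:
[p0]a ⊢ [p1]□□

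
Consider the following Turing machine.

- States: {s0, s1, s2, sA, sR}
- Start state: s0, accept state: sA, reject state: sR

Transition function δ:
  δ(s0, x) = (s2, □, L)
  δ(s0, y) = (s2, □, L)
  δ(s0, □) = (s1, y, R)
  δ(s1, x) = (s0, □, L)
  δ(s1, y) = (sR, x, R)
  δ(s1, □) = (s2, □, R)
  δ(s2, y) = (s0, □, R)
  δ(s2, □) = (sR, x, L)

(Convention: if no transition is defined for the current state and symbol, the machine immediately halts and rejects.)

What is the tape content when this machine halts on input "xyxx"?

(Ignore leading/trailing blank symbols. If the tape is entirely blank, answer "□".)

Execution trace:
Initial: [s0]xyxx
Step 1: δ(s0, x) = (s2, □, L) → [s2]□□yxx
Step 2: δ(s2, □) = (sR, x, L) → [sR]□x□yxx

The machine reaches the reject state sR and halts.

Final tape (ignoring leading/trailing blanks): x□yxx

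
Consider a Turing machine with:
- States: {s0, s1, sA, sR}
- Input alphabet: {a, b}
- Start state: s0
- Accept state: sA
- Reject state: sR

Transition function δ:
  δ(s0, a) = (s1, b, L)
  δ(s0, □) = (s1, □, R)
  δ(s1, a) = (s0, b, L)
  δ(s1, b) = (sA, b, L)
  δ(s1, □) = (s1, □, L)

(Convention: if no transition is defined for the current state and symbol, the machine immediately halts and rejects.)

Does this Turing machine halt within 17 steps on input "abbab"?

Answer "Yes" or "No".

Execution trace:
Initial: [s0]abbab
Step 1: δ(s0, a) = (s1, b, L) → [s1]□bbbab
Step 2: δ(s1, □) = (s1, □, L) → [s1]□□bbbab
Step 3: δ(s1, □) = (s1, □, L) → [s1]□□□bbbab
Step 4: δ(s1, □) = (s1, □, L) → [s1]□□□□bbbab
Step 5: δ(s1, □) = (s1, □, L) → [s1]□□□□□bbbab
Step 6: δ(s1, □) = (s1, □, L) → [s1]□□□□□□bbbab
Step 7: δ(s1, □) = (s1, □, L) → [s1]□□□□□□□bbbab
Step 8: δ(s1, □) = (s1, □, L) → [s1]□□□□□□□□bbbab
Step 9: δ(s1, □) = (s1, □, L) → [s1]□□□□□□□□□bbbab
Step 10: δ(s1, □) = (s1, □, L) → [s1]□□□□□□□□□□bbbab
Step 11: δ(s1, □) = (s1, □, L) → [s1]□□□□□□□□□□□bbbab
Step 12: δ(s1, □) = (s1, □, L) → [s1]□□□□□□□□□□□□bbbab
Step 13: δ(s1, □) = (s1, □, L) → [s1]□□□□□□□□□□□□□bbbab
Step 14: δ(s1, □) = (s1, □, L) → [s1]□□□□□□□□□□□□□□bbbab
Step 15: δ(s1, □) = (s1, □, L) → [s1]□□□□□□□□□□□□□□□bbbab
Step 16: δ(s1, □) = (s1, □, L) → [s1]□□□□□□□□□□□□□□□□bbbab
Step 17: δ(s1, □) = (s1, □, L) → [s1]□□□□□□□□□□□□□□□□□bbbab

The machine has not reached a halting state after 17 steps.
The machine did not halt within the 17-step bound.

Answer: No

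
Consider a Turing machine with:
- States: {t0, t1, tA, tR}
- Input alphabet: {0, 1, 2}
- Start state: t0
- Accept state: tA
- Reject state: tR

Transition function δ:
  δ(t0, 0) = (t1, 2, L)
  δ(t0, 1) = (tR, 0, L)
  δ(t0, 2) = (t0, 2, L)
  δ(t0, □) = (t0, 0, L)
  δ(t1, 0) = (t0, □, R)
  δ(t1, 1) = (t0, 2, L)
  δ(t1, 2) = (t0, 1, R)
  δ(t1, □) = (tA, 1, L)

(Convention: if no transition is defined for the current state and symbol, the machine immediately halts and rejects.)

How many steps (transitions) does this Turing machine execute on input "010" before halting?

Execution trace:
Initial: [t0]010
Step 1: δ(t0, 0) = (t1, 2, L) → [t1]□210
Step 2: δ(t1, □) = (tA, 1, L) → [tA]□1210

The machine reaches the accept state tA and halts.

The machine executed 2 steps before halting.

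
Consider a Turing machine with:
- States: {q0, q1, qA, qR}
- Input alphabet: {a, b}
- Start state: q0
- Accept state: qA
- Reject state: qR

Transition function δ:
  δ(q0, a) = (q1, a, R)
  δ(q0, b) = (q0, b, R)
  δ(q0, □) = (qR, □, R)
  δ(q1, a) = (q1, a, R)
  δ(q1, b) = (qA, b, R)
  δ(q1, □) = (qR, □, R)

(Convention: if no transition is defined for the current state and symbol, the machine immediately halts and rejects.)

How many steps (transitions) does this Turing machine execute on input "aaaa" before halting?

Execution trace:
Initial: [q0]aaaa
Step 1: δ(q0, a) = (q1, a, R) → a[q1]aaa
Step 2: δ(q1, a) = (q1, a, R) → aa[q1]aa
Step 3: δ(q1, a) = (q1, a, R) → aaa[q1]a
Step 4: δ(q1, a) = (q1, a, R) → aaaa[q1]□
Step 5: δ(q1, □) = (qR, □, R) → aaaa□[qR]□

The machine reaches the reject state qR and halts.

The machine executed 5 steps before halting.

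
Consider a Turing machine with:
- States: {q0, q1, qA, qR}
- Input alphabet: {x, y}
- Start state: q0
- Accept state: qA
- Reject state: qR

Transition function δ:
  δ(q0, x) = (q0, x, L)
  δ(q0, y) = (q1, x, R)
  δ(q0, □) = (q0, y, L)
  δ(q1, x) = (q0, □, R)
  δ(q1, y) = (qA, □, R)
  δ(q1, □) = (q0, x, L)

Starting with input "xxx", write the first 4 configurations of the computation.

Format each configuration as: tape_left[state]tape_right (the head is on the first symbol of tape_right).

Transitions applied:
Step 1: δ(q0, x) = (q0, x, L)
Step 2: δ(q0, □) = (q0, y, L)
Step 3: δ(q0, □) = (q0, y, L)

The first 4 configurations are:
[q0]xxx ⊢ [q0]□xxx ⊢ [q0]□yxxx ⊢ [q0]□yyxxx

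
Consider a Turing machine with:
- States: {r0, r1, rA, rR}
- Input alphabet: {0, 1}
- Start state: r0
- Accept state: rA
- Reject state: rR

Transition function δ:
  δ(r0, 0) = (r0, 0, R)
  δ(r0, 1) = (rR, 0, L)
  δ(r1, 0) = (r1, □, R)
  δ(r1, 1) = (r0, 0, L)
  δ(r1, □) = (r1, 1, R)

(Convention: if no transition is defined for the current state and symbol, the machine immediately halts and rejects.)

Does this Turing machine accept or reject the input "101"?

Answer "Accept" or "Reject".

Execution trace:
Initial: [r0]101
Step 1: δ(r0, 1) = (rR, 0, L) → [rR]□001

The machine reaches the reject state rR and halts.

Answer: Reject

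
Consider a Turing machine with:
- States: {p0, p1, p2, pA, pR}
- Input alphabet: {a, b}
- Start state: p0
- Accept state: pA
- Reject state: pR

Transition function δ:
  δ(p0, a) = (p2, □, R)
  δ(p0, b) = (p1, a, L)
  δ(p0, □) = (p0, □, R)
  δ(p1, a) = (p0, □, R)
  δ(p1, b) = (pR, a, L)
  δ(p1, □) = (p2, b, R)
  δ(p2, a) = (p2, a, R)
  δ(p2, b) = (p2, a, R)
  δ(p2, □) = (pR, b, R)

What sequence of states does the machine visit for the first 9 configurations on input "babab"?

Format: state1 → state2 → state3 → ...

Execution trace:
Initial: [p0]babab
Step 1: δ(p0, b) = (p1, a, L) → [p1]□aabab
Step 2: δ(p1, □) = (p2, b, R) → b[p2]aabab
Step 3: δ(p2, a) = (p2, a, R) → ba[p2]abab
Step 4: δ(p2, a) = (p2, a, R) → baa[p2]bab
Step 5: δ(p2, b) = (p2, a, R) → baaa[p2]ab
Step 6: δ(p2, a) = (p2, a, R) → baaaa[p2]b
Step 7: δ(p2, b) = (p2, a, R) → baaaaa[p2]□
Step 8: δ(p2, □) = (pR, b, R) → baaaaab[pR]□

The machine reaches the reject state pR and halts.

State sequence: p0 → p1 → p2 → p2 → p2 → p2 → p2 → p2 → pR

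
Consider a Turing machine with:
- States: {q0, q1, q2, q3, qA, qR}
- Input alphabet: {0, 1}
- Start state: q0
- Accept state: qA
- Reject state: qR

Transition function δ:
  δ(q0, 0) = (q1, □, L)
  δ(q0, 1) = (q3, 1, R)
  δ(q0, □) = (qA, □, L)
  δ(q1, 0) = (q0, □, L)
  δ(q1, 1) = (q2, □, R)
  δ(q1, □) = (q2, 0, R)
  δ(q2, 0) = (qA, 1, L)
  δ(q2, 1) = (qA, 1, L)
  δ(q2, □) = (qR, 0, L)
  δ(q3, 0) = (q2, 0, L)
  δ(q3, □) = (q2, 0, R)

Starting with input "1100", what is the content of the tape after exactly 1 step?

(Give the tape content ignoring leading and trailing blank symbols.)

Execution trace:
Initial: [q0]1100
Step 1: δ(q0, 1) = (q3, 1, R) → 1[q3]100

No transition is defined for δ(q3, 1). By convention the machine halts and rejects.

After 1 step, the tape (ignoring leading/trailing blanks) is: 1100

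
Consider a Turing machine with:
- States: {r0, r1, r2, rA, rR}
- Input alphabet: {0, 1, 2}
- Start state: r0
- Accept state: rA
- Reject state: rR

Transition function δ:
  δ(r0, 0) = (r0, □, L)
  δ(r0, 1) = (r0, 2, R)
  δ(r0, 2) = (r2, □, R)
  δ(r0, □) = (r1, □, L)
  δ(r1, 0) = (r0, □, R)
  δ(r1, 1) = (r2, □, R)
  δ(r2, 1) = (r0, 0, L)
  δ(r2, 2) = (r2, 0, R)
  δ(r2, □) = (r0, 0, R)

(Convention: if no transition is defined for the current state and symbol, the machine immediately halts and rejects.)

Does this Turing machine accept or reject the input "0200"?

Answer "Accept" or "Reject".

Execution trace:
Initial: [r0]0200
Step 1: δ(r0, 0) = (r0, □, L) → [r0]□□200
Step 2: δ(r0, □) = (r1, □, L) → [r1]□□□200

No transition is defined for δ(r1, □). By convention the machine halts and rejects.

Answer: Reject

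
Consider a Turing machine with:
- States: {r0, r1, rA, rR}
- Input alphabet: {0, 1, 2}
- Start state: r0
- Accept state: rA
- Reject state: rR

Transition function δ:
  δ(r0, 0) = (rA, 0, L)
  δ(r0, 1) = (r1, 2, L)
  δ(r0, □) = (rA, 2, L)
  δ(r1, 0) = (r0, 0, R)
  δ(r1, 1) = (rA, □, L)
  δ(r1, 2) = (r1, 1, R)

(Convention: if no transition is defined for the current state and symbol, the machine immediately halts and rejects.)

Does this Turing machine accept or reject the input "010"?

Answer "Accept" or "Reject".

Execution trace:
Initial: [r0]010
Step 1: δ(r0, 0) = (rA, 0, L) → [rA]□010

The machine reaches the accept state rA and halts.

Answer: Accept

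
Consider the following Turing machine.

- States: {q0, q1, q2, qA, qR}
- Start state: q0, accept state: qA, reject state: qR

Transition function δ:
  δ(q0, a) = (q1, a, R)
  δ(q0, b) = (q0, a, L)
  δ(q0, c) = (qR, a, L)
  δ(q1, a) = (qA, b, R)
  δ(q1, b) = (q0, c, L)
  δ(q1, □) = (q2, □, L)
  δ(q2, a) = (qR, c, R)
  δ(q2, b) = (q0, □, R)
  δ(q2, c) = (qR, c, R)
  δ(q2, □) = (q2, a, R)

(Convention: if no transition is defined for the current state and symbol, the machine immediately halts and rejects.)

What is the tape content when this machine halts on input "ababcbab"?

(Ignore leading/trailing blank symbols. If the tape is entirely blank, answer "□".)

Execution trace:
Initial: [q0]ababcbab
Step 1: δ(q0, a) = (q1, a, R) → a[q1]babcbab
Step 2: δ(q1, b) = (q0, c, L) → [q0]acabcbab
Step 3: δ(q0, a) = (q1, a, R) → a[q1]cabcbab

No transition is defined for δ(q1, c). By convention the machine halts and rejects.

Final tape (ignoring leading/trailing blanks): acabcbab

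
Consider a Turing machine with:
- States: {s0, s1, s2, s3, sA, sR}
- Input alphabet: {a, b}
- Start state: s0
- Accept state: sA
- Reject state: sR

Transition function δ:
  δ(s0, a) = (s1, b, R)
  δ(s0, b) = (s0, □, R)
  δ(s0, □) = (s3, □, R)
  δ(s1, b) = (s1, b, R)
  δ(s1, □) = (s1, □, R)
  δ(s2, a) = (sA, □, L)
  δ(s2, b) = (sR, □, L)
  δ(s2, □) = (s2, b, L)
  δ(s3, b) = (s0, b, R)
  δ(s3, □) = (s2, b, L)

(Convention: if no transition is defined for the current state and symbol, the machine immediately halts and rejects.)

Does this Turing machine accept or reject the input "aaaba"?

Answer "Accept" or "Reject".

Execution trace:
Initial: [s0]aaaba
Step 1: δ(s0, a) = (s1, b, R) → b[s1]aaba

No transition is defined for δ(s1, a). By convention the machine halts and rejects.

Answer: Reject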